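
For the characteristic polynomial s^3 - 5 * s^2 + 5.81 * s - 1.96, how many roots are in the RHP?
s^3 - 5*s^2 + 5.81*s - 1.96 = (s - 0.8)(s - 0.7)(s - 3.5). Poles: 0.7, 0.8, 3.5. RHP poles (Re>0): 3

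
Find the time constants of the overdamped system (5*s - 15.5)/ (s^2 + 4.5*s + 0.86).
Overdamped: real poles at -0.2, -4.3. τ = -1/pole → τ₁ = 5, τ₂ = 0.2326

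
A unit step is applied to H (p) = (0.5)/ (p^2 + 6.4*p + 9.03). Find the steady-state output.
FVT: lim_{t→∞} y(t) = lim_{p→0} p*Y(p) where Y(p) = H(p)/p.
= lim_{p→0} H(p) = H(0) = num(0)/den(0) = 0.5/9.03 = 0.05537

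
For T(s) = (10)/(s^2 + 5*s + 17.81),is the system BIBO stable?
Denominator: s^2 + 5*s + 17.81. Poles: -2.5 + 3.4j, -2.5 - 3.4j. All Re(p)<0: Yes (stable)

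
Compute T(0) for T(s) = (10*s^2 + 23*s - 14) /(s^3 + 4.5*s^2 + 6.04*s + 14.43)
DC gain = T(0) = num(0)/den(0) = -14/14.43 = -0.9702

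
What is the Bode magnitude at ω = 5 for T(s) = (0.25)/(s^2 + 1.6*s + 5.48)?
Substitute s = j*5: T(j5) = -0.0109655 - 0.00449408j.
|T(j5)| = sqrt(Re² + Im²) = 0.01185.
20*log₁₀(0.01185) = -38.53 dB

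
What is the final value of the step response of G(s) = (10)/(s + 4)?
FVT: lim_{t→∞} y(t) = lim_{s→0} s*Y(s) where Y(s) = G(s)/s.
= lim_{s→0} G(s) = G(0) = num(0)/den(0) = 10/4 = 2.5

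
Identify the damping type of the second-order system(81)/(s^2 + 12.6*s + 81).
Standard form: ωn²/(s²+2ζωn·s+ωn²) gives ωn=9, ζ=0.7.
Underdamped (ζ = 0.7 < 1)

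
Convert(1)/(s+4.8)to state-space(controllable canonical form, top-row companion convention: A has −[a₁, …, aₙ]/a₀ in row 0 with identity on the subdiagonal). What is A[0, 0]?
Reachable canonical form for den = s + 4.8: top row of A = -[a₁,a₂,...,aₙ]/a₀, ones on the subdiagonal, zeros elsewhere.
A = [[-4.8]].
A[0,0] = -4.8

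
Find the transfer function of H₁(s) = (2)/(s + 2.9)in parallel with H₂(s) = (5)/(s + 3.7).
Parallel: H = H₁ + H₂ = (n₁·d₂ + n₂·d₁)/(d₁·d₂).
n₁·d₂ = 2*s + 7.4. n₂·d₁ = 5*s + 14.5. Sum = 7*s + 21.9. d₁·d₂ = s^2 + 6.6*s + 10.73.
H(s) = (7*s + 21.9)/(s^2 + 6.6*s + 10.73)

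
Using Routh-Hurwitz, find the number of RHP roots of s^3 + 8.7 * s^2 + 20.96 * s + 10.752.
Routh array:
s^3: [1, 20.96]; s^2: [8.7, 10.752]; s^1: [19.7241]; s^0: [10.752]
First column: [1, 8.7, 19.7241, 10.752]. Sign changes = RHP roots = 0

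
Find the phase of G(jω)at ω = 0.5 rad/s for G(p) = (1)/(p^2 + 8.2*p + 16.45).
Substitute p = j*0.5: G(j0.5) = 0.0580125 - 0.0146822j.
∠G(j0.5) = atan2(Im, Re) = atan2(-0.0146822, 0.0580125) = -14.20°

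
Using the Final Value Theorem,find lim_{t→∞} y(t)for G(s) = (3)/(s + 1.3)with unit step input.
FVT: lim_{t→∞} y(t) = lim_{s→0} s*Y(s) where Y(s) = G(s)/s.
= lim_{s→0} G(s) = G(0) = num(0)/den(0) = 3/1.3 = 2.308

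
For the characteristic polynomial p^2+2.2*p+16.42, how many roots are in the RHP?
Poles: -1.1 + 3.9j, -1.1 - 3.9j. RHP poles (Re>0): 0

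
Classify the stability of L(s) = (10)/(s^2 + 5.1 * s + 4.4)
Denominator: s^2 + 5.1*s + 4.4 = (s + 1.1)(s + 4). Poles: -1.1, -4. Stable (all poles in LHP)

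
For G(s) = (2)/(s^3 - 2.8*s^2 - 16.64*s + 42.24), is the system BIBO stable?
Denominator: s^3 - 2.8*s^2 - 16.64*s + 42.24 = (s - 4.4)(s + 4)(s - 2.4). Poles: -4, 2.4, 4.4. All Re(p)<0: No (unstable)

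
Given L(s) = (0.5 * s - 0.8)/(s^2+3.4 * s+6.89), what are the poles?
Set denominator = 0: s^2 + 3.4*s + 6.89 = 0 → Poles: -1.7 + 2j, -1.7 - 2j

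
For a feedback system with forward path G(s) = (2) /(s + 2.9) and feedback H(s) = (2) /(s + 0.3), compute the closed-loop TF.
Closed-loop T = G/(1+GH).
Numerator: G_num * H_den = 2*s + 0.6.
Denominator: G_den * H_den + G_num * H_num = (s^2 + 3.2*s + 0.87) + (4) = s^2 + 3.2*s + 4.87.
T(s) = (2*s + 0.6)/(s^2 + 3.2*s + 4.87)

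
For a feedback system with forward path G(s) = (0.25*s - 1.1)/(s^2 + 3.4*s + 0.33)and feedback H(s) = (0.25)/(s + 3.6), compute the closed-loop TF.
Closed-loop T = G/(1+GH).
Numerator: G_num * H_den = 0.25*s^2 - 0.2*s - 3.96.
Denominator: G_den * H_den + G_num * H_num = (s^3 + 7*s^2 + 12.57*s + 1.188) + (0.0625*s - 0.275) = s^3 + 7*s^2 + 12.6325*s + 0.913.
T(s) = (0.25*s^2 - 0.2*s - 3.96)/(s^3 + 7*s^2 + 12.6325*s + 0.913)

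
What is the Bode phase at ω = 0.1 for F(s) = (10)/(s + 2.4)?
Substitute s = j*0.1: F(j0.1) = 4.15945 - 0.17331j.
∠F(j0.1) = atan2(Im, Re) = atan2(-0.17331, 4.15945) = -2.39°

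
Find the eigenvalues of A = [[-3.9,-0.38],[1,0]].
Eigenvalues solve det(λI - A) = 0.
Characteristic polynomial: λ^2 + 3.9*λ + 0.38 = 0.
Factor: (λ + 0.1)(λ + 3.8) = 0.
Roots: -0.1, -3.8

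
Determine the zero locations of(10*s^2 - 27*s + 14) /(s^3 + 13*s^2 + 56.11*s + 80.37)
Set numerator = 0: 10*s^2 - 27*s + 14 = 10*(s - 0.7)(s - 2) = 0 → Zeros: 0.7, 2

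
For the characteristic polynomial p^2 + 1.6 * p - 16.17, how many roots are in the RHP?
p^2 + 1.6*p - 16.17 = (p - 3.3)(p + 4.9). Poles: -4.9, 3.3. RHP poles (Re>0): 1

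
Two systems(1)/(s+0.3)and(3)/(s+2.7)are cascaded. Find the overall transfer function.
Series: H = H₁ · H₂ = (n₁·n₂)/(d₁·d₂).
Num: n₁·n₂ = 3. Den: d₁·d₂ = s^2 + 3*s + 0.81.
H(s) = (3)/(s^2 + 3*s + 0.81)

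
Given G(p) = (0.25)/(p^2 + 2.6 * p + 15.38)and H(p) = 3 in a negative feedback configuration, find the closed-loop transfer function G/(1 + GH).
Closed-loop T = G/(1+GH).
Numerator: G_num * H_den = 0.25.
Denominator: G_den * H_den + G_num * H_num = (p^2 + 2.6*p + 15.38) + (0.75) = p^2 + 2.6*p + 16.13.
T(p) = (0.25)/(p^2 + 2.6*p + 16.13)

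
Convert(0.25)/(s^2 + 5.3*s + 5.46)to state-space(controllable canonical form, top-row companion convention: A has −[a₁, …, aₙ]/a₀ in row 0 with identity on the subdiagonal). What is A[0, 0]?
Reachable canonical form for den = s^2 + 5.3*s + 5.46: top row of A = -[a₁,a₂,...,aₙ]/a₀, ones on the subdiagonal, zeros elsewhere.
A = [[-5.3, -5.46], [1, 0]].
A[0,0] = -5.3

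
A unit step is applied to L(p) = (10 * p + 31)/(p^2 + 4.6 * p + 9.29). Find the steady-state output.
FVT: lim_{t→∞} y(t) = lim_{p→0} p*Y(p) where Y(p) = L(p)/p.
= lim_{p→0} L(p) = L(0) = num(0)/den(0) = 31/9.29 = 3.337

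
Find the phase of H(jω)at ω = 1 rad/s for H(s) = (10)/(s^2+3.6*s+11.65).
Substitute s = j*1: H(j1) = 0.84268 - 0.28485j.
∠H(j1) = atan2(Im, Re) = atan2(-0.28485, 0.84268) = -18.68°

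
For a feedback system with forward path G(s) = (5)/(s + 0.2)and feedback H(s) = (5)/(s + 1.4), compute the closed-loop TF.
Closed-loop T = G/(1+GH).
Numerator: G_num * H_den = 5*s + 7.
Denominator: G_den * H_den + G_num * H_num = (s^2 + 1.6*s + 0.28) + (25) = s^2 + 1.6*s + 25.28.
T(s) = (5*s + 7)/(s^2 + 1.6*s + 25.28)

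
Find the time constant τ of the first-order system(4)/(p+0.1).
First-order system: τ = -1/pole. Pole = -0.1. τ = -1/(-0.1) = 10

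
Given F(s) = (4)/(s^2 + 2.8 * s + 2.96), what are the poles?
Set denominator = 0: s^2 + 2.8*s + 2.96 = 0 → Poles: -1.4 + 1j, -1.4 - 1j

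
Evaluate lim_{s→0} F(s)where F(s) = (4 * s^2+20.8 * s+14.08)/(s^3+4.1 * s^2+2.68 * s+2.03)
DC gain = F(0) = num(0)/den(0) = 14.08/2.03 = 6.936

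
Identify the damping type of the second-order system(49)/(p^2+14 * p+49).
Standard form: ωn²/(p²+2ζωn·p+ωn²) gives ωn=7, ζ=1.
Critically damped (ζ = 1)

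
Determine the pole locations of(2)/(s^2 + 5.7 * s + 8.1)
Set denominator = 0: s^2 + 5.7*s + 8.1 = (s + 3)(s + 2.7) = 0 → Poles: -2.7, -3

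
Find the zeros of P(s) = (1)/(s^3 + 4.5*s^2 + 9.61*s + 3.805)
Numerator is a nonzero constant (1) → Zeros: none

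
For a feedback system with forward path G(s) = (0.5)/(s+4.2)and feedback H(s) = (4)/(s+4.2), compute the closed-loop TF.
Closed-loop T = G/(1+GH).
Numerator: G_num * H_den = 0.5*s + 2.1.
Denominator: G_den * H_den + G_num * H_num = (s^2 + 8.4*s + 17.64) + (2) = s^2 + 8.4*s + 19.64.
T(s) = (0.5*s + 2.1)/(s^2 + 8.4*s + 19.64)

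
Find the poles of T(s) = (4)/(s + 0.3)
Set denominator = 0: s + 0.3 = 0 → Poles: -0.3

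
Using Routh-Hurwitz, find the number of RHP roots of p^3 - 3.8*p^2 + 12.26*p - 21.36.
Routh array:
p^3: [1, 12.26]; p^2: [-3.8, -21.36]; p^1: [6.63895]; p^0: [-21.36]
First column: [1, -3.8, 6.63895, -21.36]. Sign changes = RHP roots = 3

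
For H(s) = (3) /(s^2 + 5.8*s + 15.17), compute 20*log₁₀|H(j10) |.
Substitute s = j*10: H(j10) = -0.0240991 - 0.0164771j.
|H(j10)| = sqrt(Re² + Im²) = 0.02919.
20*log₁₀(0.02919) = -30.69 dB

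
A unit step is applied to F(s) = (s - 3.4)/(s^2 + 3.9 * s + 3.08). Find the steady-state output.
FVT: lim_{t→∞} y(t) = lim_{s→0} s*Y(s) where Y(s) = F(s)/s.
= lim_{s→0} F(s) = F(0) = num(0)/den(0) = -3.4/3.08 = -1.104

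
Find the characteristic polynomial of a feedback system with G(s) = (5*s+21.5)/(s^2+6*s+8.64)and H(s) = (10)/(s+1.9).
Characteristic poly = G_den * H_den + G_num * H_num = (s^3 + 7.9*s^2 + 20.04*s + 16.416) + (50*s + 215) = s^3 + 7.9*s^2 + 70.04*s + 231.416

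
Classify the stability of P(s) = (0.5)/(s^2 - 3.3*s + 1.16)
Denominator: s^2 - 3.3*s + 1.16 = (s - 2.9)(s - 0.4). Poles: 0.4, 2.9. Unstable (2 pole(s) in RHP)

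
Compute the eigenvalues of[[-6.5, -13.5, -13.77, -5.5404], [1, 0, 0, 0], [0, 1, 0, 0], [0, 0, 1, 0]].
Eigenvalues solve det(λI - A) = 0.
Characteristic polynomial: λ^4 + 6.5*λ^3 + 13.5*λ^2 + 13.77*λ + 5.5404 = 0.
Factor: (λ + 3.8)(λ + 0.9)(λ^2 + 1.8*λ + 1.62) = 0.
Roots: -0.9, -0.9 + 0.9j, -0.9 - 0.9j, -3.8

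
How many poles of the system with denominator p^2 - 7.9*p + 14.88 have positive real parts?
p^2 - 7.9*p + 14.88 = (p - 4.8)(p - 3.1). Poles: 3.1, 4.8. RHP poles (Re>0): 2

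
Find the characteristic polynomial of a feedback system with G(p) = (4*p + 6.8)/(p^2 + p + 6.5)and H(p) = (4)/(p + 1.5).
Characteristic poly = G_den * H_den + G_num * H_num = (p^3 + 2.5*p^2 + 8*p + 9.75) + (16*p + 27.2) = p^3 + 2.5*p^2 + 24*p + 36.95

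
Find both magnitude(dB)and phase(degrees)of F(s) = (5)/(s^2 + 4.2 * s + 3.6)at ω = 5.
Substitute s = j*5: F(j5) = -0.119026 - 0.116802j.
|F| = 20*log₁₀(sqrt(Re²+Im²)) = -15.56 dB.
∠F = atan2(Im, Re) = -135.54°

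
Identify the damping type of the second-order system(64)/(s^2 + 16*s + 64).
Standard form: ωn²/(s²+2ζωn·s+ωn²) gives ωn=8, ζ=1.
Critically damped (ζ = 1)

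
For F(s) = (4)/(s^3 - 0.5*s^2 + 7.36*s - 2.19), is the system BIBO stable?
Denominator: s^3 - 0.5*s^2 + 7.36*s - 2.19 = (s - 0.3)(s^2 - 0.2*s + 7.3). Poles: 0.1 + 2.7j, 0.1 - 2.7j, 0.3. All Re(p)<0: No (unstable)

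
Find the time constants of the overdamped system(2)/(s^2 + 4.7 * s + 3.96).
Overdamped: real poles at -1.1, -3.6. τ = -1/pole → τ₁ = 0.9091, τ₂ = 0.2778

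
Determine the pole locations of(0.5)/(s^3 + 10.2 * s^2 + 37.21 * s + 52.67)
Set denominator = 0: s^3 + 10.2*s^2 + 37.21*s + 52.67 = (s + 4.6)(s^2 + 5.6*s + 11.45) = 0 → Poles: -2.8 + 1.9j, -2.8 - 1.9j, -4.6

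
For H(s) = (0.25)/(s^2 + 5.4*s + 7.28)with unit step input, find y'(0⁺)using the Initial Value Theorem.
IVT: y'(0⁺) = lim_{s→∞} s²·Y(s) = lim_{s→∞} s·H(s).
deg(num) = 0, deg(den) = 2, relative degree = 2 ≥ 2, so s·H(s) → 0. Initial slope = 0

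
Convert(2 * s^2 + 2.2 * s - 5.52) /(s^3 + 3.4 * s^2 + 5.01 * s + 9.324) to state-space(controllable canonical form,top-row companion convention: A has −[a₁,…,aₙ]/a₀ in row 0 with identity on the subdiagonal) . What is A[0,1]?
Reachable canonical form for den = s^3 + 3.4*s^2 + 5.01*s + 9.324: top row of A = -[a₁,a₂,...,aₙ]/a₀, ones on the subdiagonal, zeros elsewhere.
A = [[-3.4, -5.01, -9.324], [1, 0, 0], [0, 1, 0]].
A[0,1] = -5.01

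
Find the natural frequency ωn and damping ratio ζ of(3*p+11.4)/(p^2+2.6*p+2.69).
Underdamped: complex pole -1.3 + 1j. ωn = |pole| = 1.64, ζ = -Re(pole)/ωn = 0.7926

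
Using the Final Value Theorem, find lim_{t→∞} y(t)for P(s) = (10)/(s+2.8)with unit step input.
FVT: lim_{t→∞} y(t) = lim_{s→0} s*Y(s) where Y(s) = P(s)/s.
= lim_{s→0} P(s) = P(0) = num(0)/den(0) = 10/2.8 = 3.571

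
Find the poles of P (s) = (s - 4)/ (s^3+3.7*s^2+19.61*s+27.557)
Set denominator = 0: s^3 + 3.7*s^2 + 19.61*s + 27.557 = (s + 1.7)(s^2 + 2*s + 16.21) = 0 → Poles: -1 + 3.9j, -1 - 3.9j, -1.7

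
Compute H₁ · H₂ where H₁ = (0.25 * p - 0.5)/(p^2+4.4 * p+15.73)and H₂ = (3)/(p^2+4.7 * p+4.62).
Series: H = H₁ · H₂ = (n₁·n₂)/(d₁·d₂).
Num: n₁·n₂ = 0.75*p - 1.5. Den: d₁·d₂ = p^4 + 9.1*p^3 + 41.03*p^2 + 94.259*p + 72.6726.
H(p) = (0.75*p - 1.5)/(p^4 + 9.1*p^3 + 41.03*p^2 + 94.259*p + 72.6726)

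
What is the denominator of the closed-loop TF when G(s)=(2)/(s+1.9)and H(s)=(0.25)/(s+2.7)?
Characteristic poly = G_den * H_den + G_num * H_num = (s^2 + 4.6*s + 5.13) + (0.5) = s^2 + 4.6*s + 5.63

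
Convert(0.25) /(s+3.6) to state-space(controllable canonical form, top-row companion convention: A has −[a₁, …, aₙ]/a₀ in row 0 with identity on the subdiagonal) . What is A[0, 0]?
Reachable canonical form for den = s + 3.6: top row of A = -[a₁,a₂,...,aₙ]/a₀, ones on the subdiagonal, zeros elsewhere.
A = [[-3.6]].
A[0,0] = -3.6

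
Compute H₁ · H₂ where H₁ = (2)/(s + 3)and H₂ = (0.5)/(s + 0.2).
Series: H = H₁ · H₂ = (n₁·n₂)/(d₁·d₂).
Num: n₁·n₂ = 1. Den: d₁·d₂ = s^2 + 3.2*s + 0.6.
H(s) = (1)/(s^2 + 3.2*s + 0.6)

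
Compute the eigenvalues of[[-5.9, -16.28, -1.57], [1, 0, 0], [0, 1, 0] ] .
Eigenvalues solve det(λI - A) = 0.
Characteristic polynomial: λ^3 + 5.9*λ^2 + 16.28*λ + 1.57 = 0.
Factor: (λ + 0.1)(λ^2 + 5.8*λ + 15.7) = 0.
Roots: -0.1, -2.9 + 2.7j, -2.9 - 2.7j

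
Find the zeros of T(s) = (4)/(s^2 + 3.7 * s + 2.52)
Numerator is a nonzero constant (4) → Zeros: none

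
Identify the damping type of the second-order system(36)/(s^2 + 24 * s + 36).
Standard form: ωn²/(s²+2ζωn·s+ωn²) gives ωn=6, ζ=2.
Overdamped (ζ = 2 > 1)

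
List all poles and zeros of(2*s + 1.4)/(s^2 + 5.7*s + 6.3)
Set denominator = 0: s^2 + 5.7*s + 6.3 = (s + 4.2)(s + 1.5) = 0 → Poles: -1.5, -4.2
Set numerator = 0: 2*s + 1.4 = 0 → Zeros: -0.7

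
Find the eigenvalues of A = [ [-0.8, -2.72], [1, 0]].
Eigenvalues solve det(λI - A) = 0.
Characteristic polynomial: λ^2 + 0.8*λ + 2.72 = 0.
Roots: -0.4 + 1.6j, -0.4 - 1.6j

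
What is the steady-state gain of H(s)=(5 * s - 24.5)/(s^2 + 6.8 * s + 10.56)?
DC gain = H(0) = num(0)/den(0) = -24.5/10.56 = -2.32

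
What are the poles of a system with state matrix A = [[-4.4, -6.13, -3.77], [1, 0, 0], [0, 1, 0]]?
Eigenvalues solve det(λI - A) = 0.
Characteristic polynomial: λ^3 + 4.4*λ^2 + 6.13*λ + 3.77 = 0.
Factor: (λ + 2.6)(λ^2 + 1.8*λ + 1.45) = 0.
Roots: -0.9 + 0.8j, -0.9 - 0.8j, -2.6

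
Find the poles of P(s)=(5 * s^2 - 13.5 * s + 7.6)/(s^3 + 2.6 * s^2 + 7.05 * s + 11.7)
Set denominator = 0: s^3 + 2.6*s^2 + 7.05*s + 11.7 = (s + 2)(s^2 + 0.6*s + 5.85) = 0 → Poles: -0.3 + 2.4j, -0.3 - 2.4j, -2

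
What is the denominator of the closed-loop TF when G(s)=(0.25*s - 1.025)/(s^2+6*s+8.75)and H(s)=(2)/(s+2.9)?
Characteristic poly = G_den * H_den + G_num * H_num = (s^3 + 8.9*s^2 + 26.15*s + 25.375) + (0.5*s - 2.05) = s^3 + 8.9*s^2 + 26.65*s + 23.325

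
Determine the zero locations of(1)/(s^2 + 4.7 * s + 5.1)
Numerator is a nonzero constant (1) → Zeros: none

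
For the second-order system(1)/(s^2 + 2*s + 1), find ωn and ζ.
Standard form: ωn²/(s²+2ζωn·s+ωn²).
const=1=ωn² → ωn=1, s coeff=2=2ζωn → ζ=1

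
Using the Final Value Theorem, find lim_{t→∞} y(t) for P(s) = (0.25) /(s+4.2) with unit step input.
FVT: lim_{t→∞} y(t) = lim_{s→0} s*Y(s) where Y(s) = P(s)/s.
= lim_{s→0} P(s) = P(0) = num(0)/den(0) = 0.25/4.2 = 0.05952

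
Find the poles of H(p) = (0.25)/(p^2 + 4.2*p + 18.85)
Set denominator = 0: p^2 + 4.2*p + 18.85 = 0 → Poles: -2.1 + 3.8j, -2.1 - 3.8j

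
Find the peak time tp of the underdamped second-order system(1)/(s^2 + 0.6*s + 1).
Standard form: ωn²/(s²+2ζωn·s+ωn²) → ωn = 1, ζ = 0.3.
ωd = ωn·√(1-ζ²) = 1·√(1-0.3²) = 0.9539.
tp = π/ωd = π/0.9539 = 3.293 s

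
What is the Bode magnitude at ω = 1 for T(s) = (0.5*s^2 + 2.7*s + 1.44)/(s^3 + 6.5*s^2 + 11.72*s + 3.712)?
Substitute s = j*1: T(j1) = 0.214549 - 0.143485j.
|T(j1)| = sqrt(Re² + Im²) = 0.2581.
20*log₁₀(0.2581) = -11.76 dB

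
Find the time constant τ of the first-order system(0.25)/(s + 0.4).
First-order system: τ = -1/pole. Pole = -0.4. τ = -1/(-0.4) = 2.5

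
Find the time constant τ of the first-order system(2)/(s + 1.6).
First-order system: τ = -1/pole. Pole = -1.6. τ = -1/(-1.6) = 0.625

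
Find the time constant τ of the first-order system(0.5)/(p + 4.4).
First-order system: τ = -1/pole. Pole = -4.4. τ = -1/(-4.4) = 0.2273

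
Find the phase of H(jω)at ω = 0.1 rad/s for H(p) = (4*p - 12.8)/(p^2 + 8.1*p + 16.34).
Substitute p = j*0.1: H(j0.1) = -0.780698 + 0.0632189j.
∠H(j0.1) = atan2(Im, Re) = atan2(0.0632189, -0.780698) = 175.37°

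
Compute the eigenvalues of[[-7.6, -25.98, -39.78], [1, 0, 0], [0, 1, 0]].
Eigenvalues solve det(λI - A) = 0.
Characteristic polynomial: λ^3 + 7.6*λ^2 + 25.98*λ + 39.78 = 0.
Factor: (λ + 3.4)(λ^2 + 4.2*λ + 11.7) = 0.
Roots: -2.1 + 2.7j, -2.1 - 2.7j, -3.4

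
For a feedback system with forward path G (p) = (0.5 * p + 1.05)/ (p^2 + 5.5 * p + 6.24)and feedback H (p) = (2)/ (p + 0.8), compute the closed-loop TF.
Closed-loop T = G/(1+GH).
Numerator: G_num * H_den = 0.5*p^2 + 1.45*p + 0.84.
Denominator: G_den * H_den + G_num * H_num = (p^3 + 6.3*p^2 + 10.64*p + 4.992) + (p + 2.1) = p^3 + 6.3*p^2 + 11.64*p + 7.092.
T(p) = (0.5*p^2 + 1.45*p + 0.84)/(p^3 + 6.3*p^2 + 11.64*p + 7.092)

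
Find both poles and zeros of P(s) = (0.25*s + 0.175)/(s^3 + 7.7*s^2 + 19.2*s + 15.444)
Set denominator = 0: s^3 + 7.7*s^2 + 19.2*s + 15.444 = (s + 3.3)(s + 2.6)(s + 1.8) = 0 → Poles: -1.8, -2.6, -3.3
Set numerator = 0: 0.25*s + 0.175 = 0 → Zeros: -0.7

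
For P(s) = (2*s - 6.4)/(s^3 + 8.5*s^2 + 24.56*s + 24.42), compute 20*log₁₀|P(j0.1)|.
Substitute s = j*0.1: P(j0.1) = -0.259525 + 0.0344004j.
|P(j0.1)| = sqrt(Re² + Im²) = 0.2618.
20*log₁₀(0.2618) = -11.64 dB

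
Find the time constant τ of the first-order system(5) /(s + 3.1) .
First-order system: τ = -1/pole. Pole = -3.1. τ = -1/(-3.1) = 0.3226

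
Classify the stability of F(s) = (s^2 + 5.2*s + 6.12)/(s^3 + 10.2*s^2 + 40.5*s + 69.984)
Denominator: s^3 + 10.2*s^2 + 40.5*s + 69.984 = (s + 4.8)(s^2 + 5.4*s + 14.58). Poles: -2.7 + 2.7j, -2.7 - 2.7j, -4.8. Stable (all poles in LHP)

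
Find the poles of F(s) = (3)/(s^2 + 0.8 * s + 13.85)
Set denominator = 0: s^2 + 0.8*s + 13.85 = 0 → Poles: -0.4 + 3.7j, -0.4 - 3.7j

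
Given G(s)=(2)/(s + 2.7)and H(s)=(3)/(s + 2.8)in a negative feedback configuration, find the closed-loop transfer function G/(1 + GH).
Closed-loop T = G/(1+GH).
Numerator: G_num * H_den = 2*s + 5.6.
Denominator: G_den * H_den + G_num * H_num = (s^2 + 5.5*s + 7.56) + (6) = s^2 + 5.5*s + 13.56.
T(s) = (2*s + 5.6)/(s^2 + 5.5*s + 13.56)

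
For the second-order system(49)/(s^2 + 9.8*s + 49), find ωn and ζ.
Standard form: ωn²/(s²+2ζωn·s+ωn²).
const=49=ωn² → ωn=7, s coeff=9.8=2ζωn → ζ=0.7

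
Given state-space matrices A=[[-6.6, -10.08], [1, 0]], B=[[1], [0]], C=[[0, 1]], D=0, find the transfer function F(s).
F(s) = C(sI - A)⁻¹B + D.
Characteristic polynomial det(sI - A) = s^2 + 6.6*s + 10.08.
Numerator from C·adj(sI-A)·B + D·det(sI-A) = 1.
F(s) = (1)/(s^2 + 6.6*s + 10.08)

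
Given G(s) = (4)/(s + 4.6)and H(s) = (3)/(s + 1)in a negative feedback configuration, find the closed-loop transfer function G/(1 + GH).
Closed-loop T = G/(1+GH).
Numerator: G_num * H_den = 4*s + 4.
Denominator: G_den * H_den + G_num * H_num = (s^2 + 5.6*s + 4.6) + (12) = s^2 + 5.6*s + 16.6.
T(s) = (4*s + 4)/(s^2 + 5.6*s + 16.6)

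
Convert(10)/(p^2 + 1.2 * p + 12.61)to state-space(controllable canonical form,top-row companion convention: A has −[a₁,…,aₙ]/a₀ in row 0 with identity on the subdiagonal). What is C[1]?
Reachable canonical form: C = numerator coefficients (right-aligned, zero-padded to length n).
num = 10, C = [[0, 10]].
C[1] = 10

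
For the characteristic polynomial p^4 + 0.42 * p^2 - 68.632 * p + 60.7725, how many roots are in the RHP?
p^4 + 0.42*p^2 - 68.632*p + 60.7725 = (p - 3.7)(p - 0.9)(p^2 + 4.6*p + 18.25). Poles: -2.3 + 3.6j, -2.3 - 3.6j, 0.9, 3.7. RHP poles (Re>0): 2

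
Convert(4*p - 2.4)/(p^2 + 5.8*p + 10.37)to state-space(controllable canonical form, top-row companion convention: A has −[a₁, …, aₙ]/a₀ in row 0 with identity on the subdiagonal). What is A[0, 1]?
Reachable canonical form for den = p^2 + 5.8*p + 10.37: top row of A = -[a₁,a₂,...,aₙ]/a₀, ones on the subdiagonal, zeros elsewhere.
A = [[-5.8, -10.37], [1, 0]].
A[0,1] = -10.37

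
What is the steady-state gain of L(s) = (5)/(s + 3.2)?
DC gain = L(0) = num(0)/den(0) = 5/3.2 = 1.562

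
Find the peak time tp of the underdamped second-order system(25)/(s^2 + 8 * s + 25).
Standard form: ωn²/(s²+2ζωn·s+ωn²) → ωn = 5, ζ = 0.8.
ωd = ωn·√(1-ζ²) = 5·√(1-0.8²) = 3.
tp = π/ωd = π/3 = 1.047 s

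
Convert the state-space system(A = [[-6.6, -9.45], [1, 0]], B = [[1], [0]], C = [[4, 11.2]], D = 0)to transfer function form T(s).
T(s) = C(sI - A)⁻¹B + D.
Characteristic polynomial det(sI - A) = s^2 + 6.6*s + 9.45.
Numerator from C·adj(sI-A)·B + D·det(sI-A) = 4*s + 11.2.
T(s) = (4*s + 11.2)/(s^2 + 6.6*s + 9.45)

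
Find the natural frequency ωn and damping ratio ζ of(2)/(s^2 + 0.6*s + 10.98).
Underdamped: complex pole -0.3 + 3.3j. ωn = |pole| = 3.314, ζ = -Re(pole)/ωn = 0.09054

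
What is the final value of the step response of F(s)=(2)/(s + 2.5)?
FVT: lim_{t→∞} y(t) = lim_{s→0} s*Y(s) where Y(s) = F(s)/s.
= lim_{s→0} F(s) = F(0) = num(0)/den(0) = 2/2.5 = 0.8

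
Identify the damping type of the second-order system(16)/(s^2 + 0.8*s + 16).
Standard form: ωn²/(s²+2ζωn·s+ωn²) gives ωn=4, ζ=0.1.
Underdamped (ζ = 0.1 < 1)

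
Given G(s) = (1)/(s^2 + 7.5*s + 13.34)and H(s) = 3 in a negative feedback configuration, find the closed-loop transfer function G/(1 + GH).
Closed-loop T = G/(1+GH).
Numerator: G_num * H_den = 1.
Denominator: G_den * H_den + G_num * H_num = (s^2 + 7.5*s + 13.34) + (3) = s^2 + 7.5*s + 16.34.
T(s) = (1)/(s^2 + 7.5*s + 16.34)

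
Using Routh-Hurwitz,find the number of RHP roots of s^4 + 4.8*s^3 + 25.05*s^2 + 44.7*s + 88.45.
Routh array:
s^4: [1, 25.05, 88.45]; s^3: [4.8, 44.7]; s^2: [15.7375, 88.45]; s^1: [17.7224]; s^0: [88.45]
First column: [1, 4.8, 15.7375, 17.7224, 88.45]. Sign changes = RHP roots = 0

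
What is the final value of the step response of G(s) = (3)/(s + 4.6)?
FVT: lim_{t→∞} y(t) = lim_{s→0} s*Y(s) where Y(s) = G(s)/s.
= lim_{s→0} G(s) = G(0) = num(0)/den(0) = 3/4.6 = 0.6522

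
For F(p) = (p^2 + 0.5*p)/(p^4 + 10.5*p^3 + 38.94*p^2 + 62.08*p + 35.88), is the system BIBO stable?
Denominator: p^4 + 10.5*p^3 + 38.94*p^2 + 62.08*p + 35.88 = (p + 1.5)(p + 4.6)(p^2 + 4.4*p + 5.2). Poles: -1.5, -2.2 + 0.6j, -2.2 - 0.6j, -4.6. All Re(p)<0: Yes (stable)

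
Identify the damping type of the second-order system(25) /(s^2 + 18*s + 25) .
Standard form: ωn²/(s²+2ζωn·s+ωn²) gives ωn=5, ζ=1.8.
Overdamped (ζ = 1.8 > 1)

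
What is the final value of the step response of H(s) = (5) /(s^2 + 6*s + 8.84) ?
FVT: lim_{t→∞} y(t) = lim_{s→0} s*Y(s) where Y(s) = H(s)/s.
= lim_{s→0} H(s) = H(0) = num(0)/den(0) = 5/8.84 = 0.5656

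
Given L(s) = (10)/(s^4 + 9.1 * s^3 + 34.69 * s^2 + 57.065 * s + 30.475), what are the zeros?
Numerator is a nonzero constant (10) → Zeros: none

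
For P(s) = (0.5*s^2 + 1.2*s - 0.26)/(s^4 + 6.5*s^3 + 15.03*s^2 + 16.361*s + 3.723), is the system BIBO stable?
Denominator: s^4 + 6.5*s^3 + 15.03*s^2 + 16.361*s + 3.723 = (s + 0.3)(s + 3.4)(s^2 + 2.8*s + 3.65). Poles: -0.3, -1.4 + 1.3j, -1.4 - 1.3j, -3.4. All Re(p)<0: Yes (stable)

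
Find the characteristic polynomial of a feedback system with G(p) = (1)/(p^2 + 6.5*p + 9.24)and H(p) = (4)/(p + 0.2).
Characteristic poly = G_den * H_den + G_num * H_num = (p^3 + 6.7*p^2 + 10.54*p + 1.848) + (4) = p^3 + 6.7*p^2 + 10.54*p + 5.848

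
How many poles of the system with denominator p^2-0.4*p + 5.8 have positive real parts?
Poles: 0.2 + 2.4j, 0.2 - 2.4j. RHP poles (Re>0): 2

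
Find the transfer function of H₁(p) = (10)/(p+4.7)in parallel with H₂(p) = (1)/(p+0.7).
Parallel: H = H₁ + H₂ = (n₁·d₂ + n₂·d₁)/(d₁·d₂).
n₁·d₂ = 10*p + 7. n₂·d₁ = p + 4.7. Sum = 11*p + 11.7. d₁·d₂ = p^2 + 5.4*p + 3.29.
H(p) = (11*p + 11.7)/(p^2 + 5.4*p + 3.29)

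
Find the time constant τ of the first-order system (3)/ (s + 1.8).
First-order system: τ = -1/pole. Pole = -1.8. τ = -1/(-1.8) = 0.5556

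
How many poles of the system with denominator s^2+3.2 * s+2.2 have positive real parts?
s^2 + 3.2*s + 2.2 = (s + 1)(s + 2.2). Poles: -1, -2.2. RHP poles (Re>0): 0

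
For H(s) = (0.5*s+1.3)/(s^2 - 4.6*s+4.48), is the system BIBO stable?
Denominator: s^2 - 4.6*s + 4.48 = (s - 3.2)(s - 1.4). Poles: 1.4, 3.2. All Re(p)<0: No (unstable)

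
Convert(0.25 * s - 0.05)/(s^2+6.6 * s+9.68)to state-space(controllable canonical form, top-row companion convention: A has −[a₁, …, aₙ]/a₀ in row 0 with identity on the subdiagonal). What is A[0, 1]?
Reachable canonical form for den = s^2 + 6.6*s + 9.68: top row of A = -[a₁,a₂,...,aₙ]/a₀, ones on the subdiagonal, zeros elsewhere.
A = [[-6.6, -9.68], [1, 0]].
A[0,1] = -9.68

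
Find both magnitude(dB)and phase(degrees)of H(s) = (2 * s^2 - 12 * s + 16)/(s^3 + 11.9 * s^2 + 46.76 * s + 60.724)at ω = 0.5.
Substitute s = j*0.5: H(j0.5) = 0.194951 - 0.182403j.
|H| = 20*log₁₀(sqrt(Re²+Im²)) = -11.47 dB.
∠H = atan2(Im, Re) = -43.10°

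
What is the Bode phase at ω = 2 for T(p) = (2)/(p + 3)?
Substitute p = j*2: T(j2) = 0.461538 - 0.307692j.
∠T(j2) = atan2(Im, Re) = atan2(-0.307692, 0.461538) = -33.69°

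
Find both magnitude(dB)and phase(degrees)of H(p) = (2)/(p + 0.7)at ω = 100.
Substitute p = j*100: H(j100) = 0.000139993 - 0.019999j.
|H| = 20*log₁₀(sqrt(Re²+Im²)) = -33.98 dB.
∠H = atan2(Im, Re) = -89.60°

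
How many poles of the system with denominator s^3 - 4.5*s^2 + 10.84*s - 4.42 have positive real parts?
s^3 - 4.5*s^2 + 10.84*s - 4.42 = (s - 0.5)(s^2 - 4*s + 8.84). Poles: 0.5, 2 + 2.2j, 2 - 2.2j. RHP poles (Re>0): 3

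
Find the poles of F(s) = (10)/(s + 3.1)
Set denominator = 0: s + 3.1 = 0 → Poles: -3.1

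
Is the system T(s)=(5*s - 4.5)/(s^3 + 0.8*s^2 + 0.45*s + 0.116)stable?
Denominator: s^3 + 0.8*s^2 + 0.45*s + 0.116 = (s + 0.4)(s^2 + 0.4*s + 0.29). Poles: -0.2 + 0.5j, -0.2 - 0.5j, -0.4. All Re(p)<0: Yes (stable)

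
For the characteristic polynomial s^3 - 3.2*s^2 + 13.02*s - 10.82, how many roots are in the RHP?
s^3 - 3.2*s^2 + 13.02*s - 10.82 = (s - 1)(s^2 - 2.2*s + 10.82). Poles: 1, 1.1 + 3.1j, 1.1 - 3.1j. RHP poles (Re>0): 3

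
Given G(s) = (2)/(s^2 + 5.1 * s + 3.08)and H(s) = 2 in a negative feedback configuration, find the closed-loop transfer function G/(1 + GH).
Closed-loop T = G/(1+GH).
Numerator: G_num * H_den = 2.
Denominator: G_den * H_den + G_num * H_num = (s^2 + 5.1*s + 3.08) + (4) = s^2 + 5.1*s + 7.08.
T(s) = (2)/(s^2 + 5.1*s + 7.08)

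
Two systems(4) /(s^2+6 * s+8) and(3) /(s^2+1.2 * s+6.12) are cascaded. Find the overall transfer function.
Series: H = H₁ · H₂ = (n₁·n₂)/(d₁·d₂).
Num: n₁·n₂ = 12. Den: d₁·d₂ = s^4 + 7.2*s^3 + 21.32*s^2 + 46.32*s + 48.96.
H(s) = (12)/(s^4 + 7.2*s^3 + 21.32*s^2 + 46.32*s + 48.96)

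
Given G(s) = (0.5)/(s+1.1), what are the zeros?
Numerator is a nonzero constant (0.5) → Zeros: none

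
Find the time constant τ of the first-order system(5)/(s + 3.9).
First-order system: τ = -1/pole. Pole = -3.9. τ = -1/(-3.9) = 0.2564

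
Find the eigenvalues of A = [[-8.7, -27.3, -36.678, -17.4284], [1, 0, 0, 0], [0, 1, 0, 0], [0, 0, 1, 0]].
Eigenvalues solve det(λI - A) = 0.
Characteristic polynomial: λ^4 + 8.7*λ^3 + 27.3*λ^2 + 36.678*λ + 17.4284 = 0.
Factor: (λ + 3.4)(λ + 1.1)(λ^2 + 4.2*λ + 4.66) = 0.
Roots: -1.1, -2.1 + 0.5j, -2.1 - 0.5j, -3.4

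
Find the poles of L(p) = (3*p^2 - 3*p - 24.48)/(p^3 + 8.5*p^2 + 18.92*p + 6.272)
Set denominator = 0: p^3 + 8.5*p^2 + 18.92*p + 6.272 = (p + 0.4)(p + 4.9)(p + 3.2) = 0 → Poles: -0.4, -3.2, -4.9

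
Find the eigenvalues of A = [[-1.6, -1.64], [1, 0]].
Eigenvalues solve det(λI - A) = 0.
Characteristic polynomial: λ^2 + 1.6*λ + 1.64 = 0.
Roots: -0.8 + 1j, -0.8 - 1j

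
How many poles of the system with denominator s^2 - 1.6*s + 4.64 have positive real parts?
Poles: 0.8 + 2j, 0.8 - 2j. RHP poles (Re>0): 2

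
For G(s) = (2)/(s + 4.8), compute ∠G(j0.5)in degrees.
Substitute s = j*0.5: G(j0.5) = 0.412194 - 0.0429369j.
∠G(j0.5) = atan2(Im, Re) = atan2(-0.0429369, 0.412194) = -5.95°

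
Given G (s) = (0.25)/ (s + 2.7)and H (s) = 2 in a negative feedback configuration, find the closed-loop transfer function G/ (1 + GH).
Closed-loop T = G/(1+GH).
Numerator: G_num * H_den = 0.25.
Denominator: G_den * H_den + G_num * H_num = (s + 2.7) + (0.5) = s + 3.2.
T(s) = (0.25)/(s + 3.2)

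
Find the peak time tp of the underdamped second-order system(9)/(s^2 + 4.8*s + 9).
Standard form: ωn²/(s²+2ζωn·s+ωn²) → ωn = 3, ζ = 0.8.
ωd = ωn·√(1-ζ²) = 3·√(1-0.8²) = 1.8.
tp = π/ωd = π/1.8 = 1.745 s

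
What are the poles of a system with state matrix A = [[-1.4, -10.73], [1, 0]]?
Eigenvalues solve det(λI - A) = 0.
Characteristic polynomial: λ^2 + 1.4*λ + 10.73 = 0.
Roots: -0.7 + 3.2j, -0.7 - 3.2j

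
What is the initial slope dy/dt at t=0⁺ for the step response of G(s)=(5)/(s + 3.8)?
IVT: y'(0⁺) = lim_{s→∞} s²·Y(s) = lim_{s→∞} s·G(s).
deg(num) = 0, deg(den) = 1, relative degree = 1, so s·G(s) → (leading num)/(leading den) = 5/1 = 5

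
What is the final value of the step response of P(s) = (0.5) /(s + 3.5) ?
FVT: lim_{t→∞} y(t) = lim_{s→0} s*Y(s) where Y(s) = P(s)/s.
= lim_{s→0} P(s) = P(0) = num(0)/den(0) = 0.5/3.5 = 0.1429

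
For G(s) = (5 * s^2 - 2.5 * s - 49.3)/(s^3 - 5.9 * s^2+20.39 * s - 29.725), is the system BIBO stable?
Denominator: s^3 - 5.9*s^2 + 20.39*s - 29.725 = (s - 2.5)(s^2 - 3.4*s + 11.89). Poles: 1.7 + 3j, 1.7 - 3j, 2.5. All Re(p)<0: No (unstable)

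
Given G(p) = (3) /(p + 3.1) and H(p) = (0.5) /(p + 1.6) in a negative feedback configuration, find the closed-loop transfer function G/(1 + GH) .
Closed-loop T = G/(1+GH).
Numerator: G_num * H_den = 3*p + 4.8.
Denominator: G_den * H_den + G_num * H_num = (p^2 + 4.7*p + 4.96) + (1.5) = p^2 + 4.7*p + 6.46.
T(p) = (3*p + 4.8)/(p^2 + 4.7*p + 6.46)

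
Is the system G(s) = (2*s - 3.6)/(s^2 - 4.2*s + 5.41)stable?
Denominator: s^2 - 4.2*s + 5.41. Poles: 2.1 + 1j, 2.1 - 1j. All Re(p)<0: No (unstable)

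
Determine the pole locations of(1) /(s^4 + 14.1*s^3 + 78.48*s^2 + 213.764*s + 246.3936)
Set denominator = 0: s^4 + 14.1*s^3 + 78.48*s^2 + 213.764*s + 246.3936 = (s + 4.1)(s + 4.8)(s^2 + 5.2*s + 12.52) = 0 → Poles: -2.6 + 2.4j, -2.6 - 2.4j, -4.1, -4.8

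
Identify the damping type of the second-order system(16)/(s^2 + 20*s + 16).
Standard form: ωn²/(s²+2ζωn·s+ωn²) gives ωn=4, ζ=2.5.
Overdamped (ζ = 2.5 > 1)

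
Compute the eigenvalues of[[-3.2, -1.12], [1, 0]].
Eigenvalues solve det(λI - A) = 0.
Characteristic polynomial: λ^2 + 3.2*λ + 1.12 = 0.
Factor: (λ + 0.4)(λ + 2.8) = 0.
Roots: -0.4, -2.8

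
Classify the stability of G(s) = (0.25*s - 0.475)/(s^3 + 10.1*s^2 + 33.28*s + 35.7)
Denominator: s^3 + 10.1*s^2 + 33.28*s + 35.7 = (s + 3.4)(s + 4.2)(s + 2.5). Poles: -2.5, -3.4, -4.2. Stable (all poles in LHP)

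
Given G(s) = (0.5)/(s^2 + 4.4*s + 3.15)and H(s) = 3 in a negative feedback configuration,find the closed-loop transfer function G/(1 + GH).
Closed-loop T = G/(1+GH).
Numerator: G_num * H_den = 0.5.
Denominator: G_den * H_den + G_num * H_num = (s^2 + 4.4*s + 3.15) + (1.5) = s^2 + 4.4*s + 4.65.
T(s) = (0.5)/(s^2 + 4.4*s + 4.65)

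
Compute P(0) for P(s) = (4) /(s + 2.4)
DC gain = P(0) = num(0)/den(0) = 4/2.4 = 1.667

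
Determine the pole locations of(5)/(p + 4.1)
Set denominator = 0: p + 4.1 = 0 → Poles: -4.1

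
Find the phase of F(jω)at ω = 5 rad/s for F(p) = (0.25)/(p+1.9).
Substitute p = j*5: F(j5) = 0.0166026 - 0.043691j.
∠F(j5) = atan2(Im, Re) = atan2(-0.043691, 0.0166026) = -69.19°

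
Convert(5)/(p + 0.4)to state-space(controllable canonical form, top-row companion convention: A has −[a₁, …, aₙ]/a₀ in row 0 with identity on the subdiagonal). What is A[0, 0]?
Reachable canonical form for den = p + 0.4: top row of A = -[a₁,a₂,...,aₙ]/a₀, ones on the subdiagonal, zeros elsewhere.
A = [[-0.4]].
A[0,0] = -0.4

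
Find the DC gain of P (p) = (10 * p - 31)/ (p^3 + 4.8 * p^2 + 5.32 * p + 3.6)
DC gain = P(0) = num(0)/den(0) = -31/3.6 = -8.611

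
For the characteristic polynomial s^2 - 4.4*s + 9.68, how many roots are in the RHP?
Poles: 2.2 + 2.2j, 2.2 - 2.2j. RHP poles (Re>0): 2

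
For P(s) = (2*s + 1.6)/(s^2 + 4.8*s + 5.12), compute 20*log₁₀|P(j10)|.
Substitute s = j*10: P(j10) = 0.0714821 - 0.17463j.
|P(j10)| = sqrt(Re² + Im²) = 0.1887.
20*log₁₀(0.1887) = -14.48 dB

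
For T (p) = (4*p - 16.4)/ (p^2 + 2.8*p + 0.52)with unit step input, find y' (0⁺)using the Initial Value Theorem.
IVT: y'(0⁺) = lim_{p→∞} p²·Y(p) = lim_{p→∞} p·T(p).
deg(num) = 1, deg(den) = 2, relative degree = 1, so p·T(p) → (leading num)/(leading den) = 4/1 = 4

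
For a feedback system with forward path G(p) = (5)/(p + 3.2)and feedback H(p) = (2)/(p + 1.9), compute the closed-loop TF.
Closed-loop T = G/(1+GH).
Numerator: G_num * H_den = 5*p + 9.5.
Denominator: G_den * H_den + G_num * H_num = (p^2 + 5.1*p + 6.08) + (10) = p^2 + 5.1*p + 16.08.
T(p) = (5*p + 9.5)/(p^2 + 5.1*p + 16.08)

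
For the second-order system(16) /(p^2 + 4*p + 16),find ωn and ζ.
Standard form: ωn²/(p²+2ζωn·p+ωn²).
const=16=ωn² → ωn=4, p coeff=4=2ζωn → ζ=0.5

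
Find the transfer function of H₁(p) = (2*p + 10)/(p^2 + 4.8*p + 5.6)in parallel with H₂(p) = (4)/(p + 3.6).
Parallel: H = H₁ + H₂ = (n₁·d₂ + n₂·d₁)/(d₁·d₂).
n₁·d₂ = 2*p^2 + 17.2*p + 36. n₂·d₁ = 4*p^2 + 19.2*p + 22.4. Sum = 6*p^2 + 36.4*p + 58.4. d₁·d₂ = p^3 + 8.4*p^2 + 22.88*p + 20.16.
H(p) = (6*p^2 + 36.4*p + 58.4)/(p^3 + 8.4*p^2 + 22.88*p + 20.16)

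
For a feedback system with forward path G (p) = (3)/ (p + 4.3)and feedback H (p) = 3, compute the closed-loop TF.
Closed-loop T = G/(1+GH).
Numerator: G_num * H_den = 3.
Denominator: G_den * H_den + G_num * H_num = (p + 4.3) + (9) = p + 13.3.
T(p) = (3)/(p + 13.3)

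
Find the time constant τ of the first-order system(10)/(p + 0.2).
First-order system: τ = -1/pole. Pole = -0.2. τ = -1/(-0.2) = 5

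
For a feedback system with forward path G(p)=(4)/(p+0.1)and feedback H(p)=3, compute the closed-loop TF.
Closed-loop T = G/(1+GH).
Numerator: G_num * H_den = 4.
Denominator: G_den * H_den + G_num * H_num = (p + 0.1) + (12) = p + 12.1.
T(p) = (4)/(p + 12.1)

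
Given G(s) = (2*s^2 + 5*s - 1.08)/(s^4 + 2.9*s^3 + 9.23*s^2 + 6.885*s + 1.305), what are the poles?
Set denominator = 0: s^4 + 2.9*s^3 + 9.23*s^2 + 6.885*s + 1.305 = (s + 0.3)(s + 0.6)(s^2 + 2*s + 7.25) = 0 → Poles: -0.3, -0.6, -1 + 2.5j, -1 - 2.5j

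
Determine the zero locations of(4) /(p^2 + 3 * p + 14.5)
Numerator is a nonzero constant (4) → Zeros: none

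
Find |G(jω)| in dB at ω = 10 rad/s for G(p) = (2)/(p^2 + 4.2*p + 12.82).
Substitute p = j*10: G(j10) = -0.0186195 - 0.00897019j.
|G(j10)| = sqrt(Re² + Im²) = 0.02067.
20*log₁₀(0.02067) = -33.69 dB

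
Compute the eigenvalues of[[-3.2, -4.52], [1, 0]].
Eigenvalues solve det(λI - A) = 0.
Characteristic polynomial: λ^2 + 3.2*λ + 4.52 = 0.
Roots: -1.6 + 1.4j, -1.6 - 1.4j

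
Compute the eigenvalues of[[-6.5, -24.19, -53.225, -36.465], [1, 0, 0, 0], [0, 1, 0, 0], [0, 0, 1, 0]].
Eigenvalues solve det(λI - A) = 0.
Characteristic polynomial: λ^4 + 6.5*λ^3 + 24.19*λ^2 + 53.225*λ + 36.465 = 0.
Factor: (λ + 1.1)(λ + 3)(λ^2 + 2.4*λ + 11.05) = 0.
Roots: -1.1, -1.2 + 3.1j, -1.2 - 3.1j, -3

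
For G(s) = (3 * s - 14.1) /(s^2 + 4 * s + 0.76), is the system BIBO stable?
Denominator: s^2 + 4*s + 0.76 = (s + 0.2)(s + 3.8). Poles: -0.2, -3.8. All Re(p)<0: Yes (stable)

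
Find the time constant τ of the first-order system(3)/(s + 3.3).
First-order system: τ = -1/pole. Pole = -3.3. τ = -1/(-3.3) = 0.303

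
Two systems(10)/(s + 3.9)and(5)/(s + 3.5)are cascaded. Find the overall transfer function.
Series: H = H₁ · H₂ = (n₁·n₂)/(d₁·d₂).
Num: n₁·n₂ = 50. Den: d₁·d₂ = s^2 + 7.4*s + 13.65.
H(s) = (50)/(s^2 + 7.4*s + 13.65)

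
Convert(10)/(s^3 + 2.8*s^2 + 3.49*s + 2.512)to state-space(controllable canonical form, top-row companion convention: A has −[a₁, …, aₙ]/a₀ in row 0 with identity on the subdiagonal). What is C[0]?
Reachable canonical form: C = numerator coefficients (right-aligned, zero-padded to length n).
num = 10, C = [[0, 0, 10]].
C[0] = 0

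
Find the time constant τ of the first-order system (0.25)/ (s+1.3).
First-order system: τ = -1/pole. Pole = -1.3. τ = -1/(-1.3) = 0.7692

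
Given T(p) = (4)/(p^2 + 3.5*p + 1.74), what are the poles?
Set denominator = 0: p^2 + 3.5*p + 1.74 = (p + 0.6)(p + 2.9) = 0 → Poles: -0.6, -2.9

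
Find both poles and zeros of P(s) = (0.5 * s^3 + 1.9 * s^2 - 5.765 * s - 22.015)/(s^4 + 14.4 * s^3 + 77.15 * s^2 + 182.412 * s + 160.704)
Set denominator = 0: s^4 + 14.4*s^3 + 77.15*s^2 + 182.412*s + 160.704 = (s + 3.6)(s + 3.1)(s + 4.5)(s + 3.2) = 0 → Poles: -3.1, -3.2, -3.6, -4.5
Set numerator = 0: 0.5*s^3 + 1.9*s^2 - 5.765*s - 22.015 = 0.5*(s + 3.7)(s - 3.4)(s + 3.5) = 0 → Zeros: -3.5, -3.7, 3.4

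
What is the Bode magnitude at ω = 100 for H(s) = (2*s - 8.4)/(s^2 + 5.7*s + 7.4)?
Substitute s = j*100: H(j100) = 0.00197588 - 0.0199021j.
|H(j100)| = sqrt(Re² + Im²) = 0.02.
20*log₁₀(0.02) = -33.98 dB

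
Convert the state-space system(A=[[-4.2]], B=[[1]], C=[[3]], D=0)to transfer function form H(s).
H(s) = C(sI - A)⁻¹B + D.
Characteristic polynomial det(sI - A) = s + 4.2.
Numerator from C·adj(sI-A)·B + D·det(sI-A) = 3.
H(s) = (3)/(s + 4.2)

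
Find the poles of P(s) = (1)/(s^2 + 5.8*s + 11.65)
Set denominator = 0: s^2 + 5.8*s + 11.65 = 0 → Poles: -2.9 + 1.8j, -2.9 - 1.8j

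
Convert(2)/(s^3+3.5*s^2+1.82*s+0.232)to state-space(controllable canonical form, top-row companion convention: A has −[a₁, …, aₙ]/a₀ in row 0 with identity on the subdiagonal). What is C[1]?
Reachable canonical form: C = numerator coefficients (right-aligned, zero-padded to length n).
num = 2, C = [[0, 0, 2]].
C[1] = 0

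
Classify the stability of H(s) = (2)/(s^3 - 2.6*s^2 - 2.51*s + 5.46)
Denominator: s^3 - 2.6*s^2 - 2.51*s + 5.46 = (s - 1.3)(s - 2.8)(s + 1.5). Poles: -1.5, 1.3, 2.8. Unstable (2 pole(s) in RHP)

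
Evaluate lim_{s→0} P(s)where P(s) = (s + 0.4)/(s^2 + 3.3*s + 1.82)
DC gain = P(0) = num(0)/den(0) = 0.4/1.82 = 0.2198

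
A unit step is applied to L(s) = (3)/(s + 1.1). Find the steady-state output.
FVT: lim_{t→∞} y(t) = lim_{s→0} s*Y(s) where Y(s) = L(s)/s.
= lim_{s→0} L(s) = L(0) = num(0)/den(0) = 3/1.1 = 2.727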